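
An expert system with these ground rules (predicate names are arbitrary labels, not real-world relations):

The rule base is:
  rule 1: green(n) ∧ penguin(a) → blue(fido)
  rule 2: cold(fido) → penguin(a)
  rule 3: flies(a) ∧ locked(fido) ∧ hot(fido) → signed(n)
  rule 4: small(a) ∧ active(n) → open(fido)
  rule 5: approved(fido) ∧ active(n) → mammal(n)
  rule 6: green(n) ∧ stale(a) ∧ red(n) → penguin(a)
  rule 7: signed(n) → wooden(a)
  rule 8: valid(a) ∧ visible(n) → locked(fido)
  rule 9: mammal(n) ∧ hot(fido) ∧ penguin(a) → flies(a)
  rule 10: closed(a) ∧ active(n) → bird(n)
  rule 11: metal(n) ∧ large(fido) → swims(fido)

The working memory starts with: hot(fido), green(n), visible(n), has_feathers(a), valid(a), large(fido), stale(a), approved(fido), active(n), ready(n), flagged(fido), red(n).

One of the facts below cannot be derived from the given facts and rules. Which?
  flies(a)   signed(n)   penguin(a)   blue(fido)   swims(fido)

Round 1 — rule 5, rule 6, rule 8, derive mammal(n), penguin(a), locked(fido).
Round 2 — rule 1, rule 9, derive blue(fido), flies(a).
Round 3 — rule 3, derive signed(n).
Round 4 — rule 7, derive wooden(a).
Derived: blue(fido) (round 2), penguin(a) (round 1), signed(n) (round 3), flies(a) (round 2). swims(fido) never appears in any round.

swims(fido)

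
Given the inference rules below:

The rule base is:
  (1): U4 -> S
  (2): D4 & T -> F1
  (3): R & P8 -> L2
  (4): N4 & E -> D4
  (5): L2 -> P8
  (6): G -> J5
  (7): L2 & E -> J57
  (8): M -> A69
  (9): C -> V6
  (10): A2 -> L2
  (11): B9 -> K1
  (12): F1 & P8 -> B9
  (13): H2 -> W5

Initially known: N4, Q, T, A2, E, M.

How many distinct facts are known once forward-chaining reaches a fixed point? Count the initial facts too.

Round 1 fires (4), (8), (10), giving D4, A69, L2.
Round 2 fires (2), (5), (7), giving F1, P8, J57.
Round 3 fires (12), giving B9.
Round 4 fires (11), giving K1.
Closure: {A2, A69, B9, D4, E, F1, J57, K1, L2, M, N4, P8, Q, T} — 14 facts.

14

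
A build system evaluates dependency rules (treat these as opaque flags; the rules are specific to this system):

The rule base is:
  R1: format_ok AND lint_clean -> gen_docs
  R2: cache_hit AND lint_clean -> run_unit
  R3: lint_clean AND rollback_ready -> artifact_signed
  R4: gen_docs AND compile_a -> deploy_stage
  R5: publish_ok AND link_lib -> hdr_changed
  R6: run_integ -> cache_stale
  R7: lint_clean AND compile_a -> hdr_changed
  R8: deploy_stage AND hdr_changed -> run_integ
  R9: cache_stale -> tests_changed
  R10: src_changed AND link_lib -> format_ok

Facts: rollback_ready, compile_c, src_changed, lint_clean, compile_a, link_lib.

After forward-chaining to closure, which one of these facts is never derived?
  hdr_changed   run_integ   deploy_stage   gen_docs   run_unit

Round 1 fires R3, R7, R10, giving artifact_signed, hdr_changed, format_ok.
Round 2 fires R1, giving gen_docs.
Round 3 fires R4, giving deploy_stage.
Round 4 fires R8, giving run_integ.
Round 5 fires R6, giving cache_stale.
Round 6 fires R9, giving tests_changed.
Derived: hdr_changed (round 1), deploy_stage (round 3), run_integ (round 4), gen_docs (round 2). run_unit never appears in any round.

run_unit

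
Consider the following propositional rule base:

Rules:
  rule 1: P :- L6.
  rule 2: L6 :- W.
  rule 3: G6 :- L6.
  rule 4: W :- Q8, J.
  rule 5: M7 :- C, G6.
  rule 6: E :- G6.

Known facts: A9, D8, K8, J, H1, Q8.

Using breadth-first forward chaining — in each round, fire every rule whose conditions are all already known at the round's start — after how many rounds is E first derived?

4

[1] rule 4 [W :- Q8, J.]. ⇒ new: W.
[2] rule 2 [L6 :- W.]. ⇒ new: L6.
[3] rule 1 [P :- L6.]; rule 3 [G6 :- L6.]. ⇒ new: P, G6.
[4] rule 6 [E :- G6.]. ⇒ new: E.
E first appears in round 4.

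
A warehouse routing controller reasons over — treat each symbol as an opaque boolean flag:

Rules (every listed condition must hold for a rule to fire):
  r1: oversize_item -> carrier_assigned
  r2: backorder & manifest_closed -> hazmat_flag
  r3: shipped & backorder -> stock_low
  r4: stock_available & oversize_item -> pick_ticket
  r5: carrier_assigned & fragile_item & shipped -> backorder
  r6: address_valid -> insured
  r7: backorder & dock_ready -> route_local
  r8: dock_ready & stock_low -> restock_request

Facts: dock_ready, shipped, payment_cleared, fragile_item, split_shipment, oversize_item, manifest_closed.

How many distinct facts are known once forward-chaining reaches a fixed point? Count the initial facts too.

13

Round 1: r1 [oversize_item -> carrier_assigned]. New: carrier_assigned.
Round 2: r5 [carrier_assigned & fragile_item & shipped -> backorder]. New: backorder.
Round 3: r2 [backorder & manifest_closed -> hazmat_flag]; r3 [shipped & backorder -> stock_low]; r7 [backorder & dock_ready -> route_local]. New: hazmat_flag, stock_low, route_local.
Round 4: r8 [dock_ready & stock_low -> restock_request]. New: restock_request.
Closure: {backorder, carrier_assigned, dock_ready, fragile_item, hazmat_flag, manifest_closed, oversize_item, payment_cleared, restock_request, route_local, shipped, split_shipment, stock_low} — 13 facts.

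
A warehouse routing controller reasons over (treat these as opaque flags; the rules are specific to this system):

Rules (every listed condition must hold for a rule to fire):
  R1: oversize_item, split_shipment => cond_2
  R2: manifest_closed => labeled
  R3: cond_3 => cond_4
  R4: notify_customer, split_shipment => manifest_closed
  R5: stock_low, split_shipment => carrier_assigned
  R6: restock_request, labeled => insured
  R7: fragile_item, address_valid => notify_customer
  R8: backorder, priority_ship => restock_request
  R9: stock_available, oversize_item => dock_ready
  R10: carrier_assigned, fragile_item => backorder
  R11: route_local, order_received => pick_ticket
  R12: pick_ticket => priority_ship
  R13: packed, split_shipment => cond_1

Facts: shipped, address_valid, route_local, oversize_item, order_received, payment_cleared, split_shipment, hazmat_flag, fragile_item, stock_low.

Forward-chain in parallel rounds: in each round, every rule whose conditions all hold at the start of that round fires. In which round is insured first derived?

[1] R1 [oversize_item, split_shipment => cond_2]; R5 [stock_low, split_shipment => carrier_assigned]; R7 [fragile_item, address_valid => notify_customer]; R11 [route_local, order_received => pick_ticket]. ⇒ new: cond_2, carrier_assigned, notify_customer, pick_ticket.
[2] R4 [notify_customer, split_shipment => manifest_closed]; R10 [carrier_assigned, fragile_item => backorder]; R12 [pick_ticket => priority_ship]. ⇒ new: manifest_closed, backorder, priority_ship.
[3] R2 [manifest_closed => labeled]; R8 [backorder, priority_ship => restock_request]. ⇒ new: labeled, restock_request.
[4] R6 [restock_request, labeled => insured]. ⇒ new: insured.
insured first appears in round 4.

4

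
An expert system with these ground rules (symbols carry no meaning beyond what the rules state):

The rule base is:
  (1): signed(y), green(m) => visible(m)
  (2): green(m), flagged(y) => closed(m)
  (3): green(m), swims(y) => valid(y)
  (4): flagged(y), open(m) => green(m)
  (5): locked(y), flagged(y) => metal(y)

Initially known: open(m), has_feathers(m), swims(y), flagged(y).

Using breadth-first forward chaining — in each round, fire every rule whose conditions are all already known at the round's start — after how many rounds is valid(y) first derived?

Round 1 — (4), derive green(m).
Round 2 — (2), (3), derive closed(m), valid(y).
valid(y) first appears in round 2.

2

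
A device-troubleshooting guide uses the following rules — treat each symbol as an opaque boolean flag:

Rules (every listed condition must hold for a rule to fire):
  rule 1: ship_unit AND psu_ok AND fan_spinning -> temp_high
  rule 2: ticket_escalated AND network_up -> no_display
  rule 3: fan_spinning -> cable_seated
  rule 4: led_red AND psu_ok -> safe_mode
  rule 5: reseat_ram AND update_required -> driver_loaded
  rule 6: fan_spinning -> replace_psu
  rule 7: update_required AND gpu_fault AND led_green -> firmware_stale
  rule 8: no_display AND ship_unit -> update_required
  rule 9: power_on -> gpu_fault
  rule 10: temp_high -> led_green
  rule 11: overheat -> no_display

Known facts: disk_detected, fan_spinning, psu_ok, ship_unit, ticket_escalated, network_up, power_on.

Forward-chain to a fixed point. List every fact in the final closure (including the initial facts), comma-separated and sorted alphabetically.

Round 1 — rule 1, rule 2, rule 3, rule 6, rule 9, derive temp_high, no_display, cable_seated, replace_psu, gpu_fault.
Round 2 — rule 8, rule 10, derive update_required, led_green.
Round 3 — rule 7, derive firmware_stale.

cable_seated, disk_detected, fan_spinning, firmware_stale, gpu_fault, led_green, network_up, no_display, power_on, psu_ok, replace_psu, ship_unit, temp_high, ticket_escalated, update_required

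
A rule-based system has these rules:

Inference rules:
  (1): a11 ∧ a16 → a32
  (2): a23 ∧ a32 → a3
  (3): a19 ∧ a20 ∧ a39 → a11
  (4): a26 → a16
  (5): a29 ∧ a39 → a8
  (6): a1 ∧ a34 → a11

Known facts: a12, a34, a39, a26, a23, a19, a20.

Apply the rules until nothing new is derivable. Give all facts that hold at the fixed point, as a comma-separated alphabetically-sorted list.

Round 1: (3) [a19 ∧ a20 ∧ a39 → a11]; (4) [a26 → a16]. Adds a11, a16.
Round 2: (1) [a11 ∧ a16 → a32]. Adds a32.
Round 3: (2) [a23 ∧ a32 → a3]. Adds a3.

a11, a12, a16, a19, a20, a23, a26, a3, a32, a34, a39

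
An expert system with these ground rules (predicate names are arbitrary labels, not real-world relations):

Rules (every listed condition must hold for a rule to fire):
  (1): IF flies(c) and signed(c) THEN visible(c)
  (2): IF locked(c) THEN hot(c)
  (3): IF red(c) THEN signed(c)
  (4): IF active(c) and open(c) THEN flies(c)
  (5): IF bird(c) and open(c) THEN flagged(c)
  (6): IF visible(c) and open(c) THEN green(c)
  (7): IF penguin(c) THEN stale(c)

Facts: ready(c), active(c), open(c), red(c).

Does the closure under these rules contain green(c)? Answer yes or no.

Round 1 fires (3), (4), giving signed(c), flies(c).
Round 2 fires (1), giving visible(c).
Round 3 fires (6), giving green(c).
green(c) appears in round 3, so it is derivable.

yes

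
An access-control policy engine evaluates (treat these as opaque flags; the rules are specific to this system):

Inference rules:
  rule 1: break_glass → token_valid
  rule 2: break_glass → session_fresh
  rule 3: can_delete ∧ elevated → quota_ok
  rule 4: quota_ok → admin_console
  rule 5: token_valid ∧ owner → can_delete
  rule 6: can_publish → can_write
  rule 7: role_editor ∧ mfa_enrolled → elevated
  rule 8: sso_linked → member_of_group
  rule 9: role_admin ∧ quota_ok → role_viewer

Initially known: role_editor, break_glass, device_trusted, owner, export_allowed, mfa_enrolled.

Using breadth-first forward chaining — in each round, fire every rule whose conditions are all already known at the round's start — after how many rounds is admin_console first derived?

Round 1: rule 1 [break_glass → token_valid]; rule 2 [break_glass → session_fresh]; rule 7 [role_editor ∧ mfa_enrolled → elevated]. New: token_valid, session_fresh, elevated.
Round 2: rule 5 [token_valid ∧ owner → can_delete]. New: can_delete.
Round 3: rule 3 [can_delete ∧ elevated → quota_ok]. New: quota_ok.
Round 4: rule 4 [quota_ok → admin_console]. New: admin_console.
admin_console first appears in round 4.

4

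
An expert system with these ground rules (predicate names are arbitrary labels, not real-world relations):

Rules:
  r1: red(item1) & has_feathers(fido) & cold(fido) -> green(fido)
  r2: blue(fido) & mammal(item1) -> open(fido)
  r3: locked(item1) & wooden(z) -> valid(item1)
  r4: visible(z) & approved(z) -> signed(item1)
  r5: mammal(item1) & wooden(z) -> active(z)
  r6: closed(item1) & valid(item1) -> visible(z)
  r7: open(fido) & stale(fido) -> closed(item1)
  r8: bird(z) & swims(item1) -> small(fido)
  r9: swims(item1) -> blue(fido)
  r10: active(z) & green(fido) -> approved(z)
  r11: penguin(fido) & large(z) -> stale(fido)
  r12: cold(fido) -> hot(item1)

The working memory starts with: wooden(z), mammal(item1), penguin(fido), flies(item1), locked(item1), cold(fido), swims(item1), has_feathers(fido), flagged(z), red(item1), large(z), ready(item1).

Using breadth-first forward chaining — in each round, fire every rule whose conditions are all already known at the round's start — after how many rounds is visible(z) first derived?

4

Round 1: r1 [red(item1) & has_feathers(fido) & cold(fido) -> green(fido)]; r3 [locked(item1) & wooden(z) -> valid(item1)]; r5 [mammal(item1) & wooden(z) -> active(z)]; r9 [swims(item1) -> blue(fido)]; r11 [penguin(fido) & large(z) -> stale(fido)]; r12 [cold(fido) -> hot(item1)]. Adds green(fido), valid(item1), active(z), blue(fido), stale(fido), hot(item1).
Round 2: r2 [blue(fido) & mammal(item1) -> open(fido)]; r10 [active(z) & green(fido) -> approved(z)]. Adds open(fido), approved(z).
Round 3: r7 [open(fido) & stale(fido) -> closed(item1)]. Adds closed(item1).
Round 4: r6 [closed(item1) & valid(item1) -> visible(z)]. Adds visible(z).
visible(z) first appears in round 4.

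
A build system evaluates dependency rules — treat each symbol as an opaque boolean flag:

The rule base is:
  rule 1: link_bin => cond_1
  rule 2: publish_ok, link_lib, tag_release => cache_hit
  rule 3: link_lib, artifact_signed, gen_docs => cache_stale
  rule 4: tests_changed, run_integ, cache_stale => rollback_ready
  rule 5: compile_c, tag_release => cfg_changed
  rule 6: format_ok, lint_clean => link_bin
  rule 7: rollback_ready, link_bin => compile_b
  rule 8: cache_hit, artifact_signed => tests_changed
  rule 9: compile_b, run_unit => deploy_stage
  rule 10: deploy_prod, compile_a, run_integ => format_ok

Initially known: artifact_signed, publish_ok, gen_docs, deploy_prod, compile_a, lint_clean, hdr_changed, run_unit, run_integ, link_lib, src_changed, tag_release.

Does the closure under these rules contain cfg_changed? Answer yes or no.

Round 1 fires rule 2, rule 3, rule 10, giving cache_hit, cache_stale, format_ok.
Round 2 fires rule 6, rule 8, giving link_bin, tests_changed.
Round 3 fires rule 1, rule 4, giving cond_1, rollback_ready.
Round 4 fires rule 7, giving compile_b.
Round 5 fires rule 9, giving deploy_stage.
Fixed point reached. cfg_changed is concluded only by rule 5; rule 5 needs compile_c (never derived).

no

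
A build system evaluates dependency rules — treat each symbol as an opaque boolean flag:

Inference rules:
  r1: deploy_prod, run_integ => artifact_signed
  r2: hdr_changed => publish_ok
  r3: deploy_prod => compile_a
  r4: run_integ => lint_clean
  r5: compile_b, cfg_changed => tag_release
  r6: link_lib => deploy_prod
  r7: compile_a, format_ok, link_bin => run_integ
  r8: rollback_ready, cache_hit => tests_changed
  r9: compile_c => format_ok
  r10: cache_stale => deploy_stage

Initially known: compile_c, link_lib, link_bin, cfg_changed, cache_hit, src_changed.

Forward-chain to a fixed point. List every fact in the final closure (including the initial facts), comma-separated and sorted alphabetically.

artifact_signed, cache_hit, cfg_changed, compile_a, compile_c, deploy_prod, format_ok, link_bin, link_lib, lint_clean, run_integ, src_changed

[1] r6 [link_lib => deploy_prod]; r9 [compile_c => format_ok]. ⇒ new: deploy_prod, format_ok.
[2] r3 [deploy_prod => compile_a]. ⇒ new: compile_a.
[3] r7 [compile_a, format_ok, link_bin => run_integ]. ⇒ new: run_integ.
[4] r1 [deploy_prod, run_integ => artifact_signed]; r4 [run_integ => lint_clean]. ⇒ new: artifact_signed, lint_clean.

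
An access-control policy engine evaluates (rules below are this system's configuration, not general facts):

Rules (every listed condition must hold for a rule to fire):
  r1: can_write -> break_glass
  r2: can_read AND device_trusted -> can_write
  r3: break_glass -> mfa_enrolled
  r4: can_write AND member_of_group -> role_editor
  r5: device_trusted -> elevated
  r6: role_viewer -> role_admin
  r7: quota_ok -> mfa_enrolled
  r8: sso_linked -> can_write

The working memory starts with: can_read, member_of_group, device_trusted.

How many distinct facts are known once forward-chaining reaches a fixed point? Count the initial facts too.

8

Round 1 fires r2, r5, giving can_write, elevated.
Round 2 fires r1, r4, giving break_glass, role_editor.
Round 3 fires r3, giving mfa_enrolled.
Closure: {break_glass, can_read, can_write, device_trusted, elevated, member_of_group, mfa_enrolled, role_editor} — 8 facts.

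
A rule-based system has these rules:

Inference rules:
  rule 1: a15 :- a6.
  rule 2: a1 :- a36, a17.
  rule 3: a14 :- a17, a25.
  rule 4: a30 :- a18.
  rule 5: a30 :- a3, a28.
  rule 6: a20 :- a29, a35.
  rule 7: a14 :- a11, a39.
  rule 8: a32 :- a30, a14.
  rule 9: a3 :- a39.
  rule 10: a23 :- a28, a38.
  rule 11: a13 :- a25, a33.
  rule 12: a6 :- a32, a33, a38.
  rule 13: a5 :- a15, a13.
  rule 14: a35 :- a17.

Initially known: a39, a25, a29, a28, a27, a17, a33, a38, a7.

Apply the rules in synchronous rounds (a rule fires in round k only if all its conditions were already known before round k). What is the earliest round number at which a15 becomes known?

Round 1: rule 3 [a14 :- a17, a25.]; rule 9 [a3 :- a39.]; rule 10 [a23 :- a28, a38.]; rule 11 [a13 :- a25, a33.]; rule 14 [a35 :- a17.]. Adds a14, a3, a23, a13, a35.
Round 2: rule 5 [a30 :- a3, a28.]; rule 6 [a20 :- a29, a35.]. Adds a30, a20.
Round 3: rule 8 [a32 :- a30, a14.]. Adds a32.
Round 4: rule 12 [a6 :- a32, a33, a38.]. Adds a6.
Round 5: rule 1 [a15 :- a6.]. Adds a15.
a15 first appears in round 5.

5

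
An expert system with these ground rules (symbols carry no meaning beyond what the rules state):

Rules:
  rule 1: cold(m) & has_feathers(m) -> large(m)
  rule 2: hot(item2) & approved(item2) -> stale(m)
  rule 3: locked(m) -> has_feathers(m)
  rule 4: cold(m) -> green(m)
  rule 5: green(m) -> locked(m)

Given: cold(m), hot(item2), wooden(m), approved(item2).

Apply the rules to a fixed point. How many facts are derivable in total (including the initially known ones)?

9

Round 1: rule 2 [hot(item2) & approved(item2) -> stale(m)]; rule 4 [cold(m) -> green(m)]. New: stale(m), green(m).
Round 2: rule 5 [green(m) -> locked(m)]. New: locked(m).
Round 3: rule 3 [locked(m) -> has_feathers(m)]. New: has_feathers(m).
Round 4: rule 1 [cold(m) & has_feathers(m) -> large(m)]. New: large(m).
Closure: {approved(item2), cold(m), green(m), has_feathers(m), hot(item2), large(m), locked(m), stale(m), wooden(m)} — 9 facts.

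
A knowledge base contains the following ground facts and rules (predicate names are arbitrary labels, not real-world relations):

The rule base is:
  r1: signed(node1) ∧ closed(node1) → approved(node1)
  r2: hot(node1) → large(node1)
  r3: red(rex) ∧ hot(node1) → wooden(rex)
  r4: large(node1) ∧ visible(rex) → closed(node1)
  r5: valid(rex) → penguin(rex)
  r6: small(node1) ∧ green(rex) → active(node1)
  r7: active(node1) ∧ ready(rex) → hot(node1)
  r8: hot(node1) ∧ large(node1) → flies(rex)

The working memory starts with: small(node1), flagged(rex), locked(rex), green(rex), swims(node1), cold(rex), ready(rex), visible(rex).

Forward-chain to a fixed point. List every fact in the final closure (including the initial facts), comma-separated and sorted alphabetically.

active(node1), closed(node1), cold(rex), flagged(rex), flies(rex), green(rex), hot(node1), large(node1), locked(rex), ready(rex), small(node1), swims(node1), visible(rex)

Round 1: r6 [small(node1) ∧ green(rex) → active(node1)]. New: active(node1).
Round 2: r7 [active(node1) ∧ ready(rex) → hot(node1)]. New: hot(node1).
Round 3: r2 [hot(node1) → large(node1)]. New: large(node1).
Round 4: r4 [large(node1) ∧ visible(rex) → closed(node1)]; r8 [hot(node1) ∧ large(node1) → flies(rex)]. New: closed(node1), flies(rex).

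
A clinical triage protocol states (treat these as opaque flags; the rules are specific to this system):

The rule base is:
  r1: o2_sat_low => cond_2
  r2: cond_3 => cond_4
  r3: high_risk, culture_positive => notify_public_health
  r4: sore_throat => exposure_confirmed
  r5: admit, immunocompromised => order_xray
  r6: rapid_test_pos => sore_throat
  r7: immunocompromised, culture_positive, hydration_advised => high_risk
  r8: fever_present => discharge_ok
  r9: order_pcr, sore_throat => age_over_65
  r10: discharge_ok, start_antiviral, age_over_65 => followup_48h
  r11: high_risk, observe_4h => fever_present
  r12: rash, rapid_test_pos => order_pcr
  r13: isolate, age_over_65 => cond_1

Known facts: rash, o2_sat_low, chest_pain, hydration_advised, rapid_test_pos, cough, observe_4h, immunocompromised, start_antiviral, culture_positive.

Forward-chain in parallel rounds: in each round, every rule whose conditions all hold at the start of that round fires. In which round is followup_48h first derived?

Round 1: r1 [o2_sat_low => cond_2]; r6 [rapid_test_pos => sore_throat]; r7 [immunocompromised, culture_positive, hydration_advised => high_risk]; r12 [rash, rapid_test_pos => order_pcr]. New: cond_2, sore_throat, high_risk, order_pcr.
Round 2: r3 [high_risk, culture_positive => notify_public_health]; r4 [sore_throat => exposure_confirmed]; r9 [order_pcr, sore_throat => age_over_65]; r11 [high_risk, observe_4h => fever_present]. New: notify_public_health, exposure_confirmed, age_over_65, fever_present.
Round 3: r8 [fever_present => discharge_ok]. New: discharge_ok.
Round 4: r10 [discharge_ok, start_antiviral, age_over_65 => followup_48h]. New: followup_48h.
followup_48h first appears in round 4.

4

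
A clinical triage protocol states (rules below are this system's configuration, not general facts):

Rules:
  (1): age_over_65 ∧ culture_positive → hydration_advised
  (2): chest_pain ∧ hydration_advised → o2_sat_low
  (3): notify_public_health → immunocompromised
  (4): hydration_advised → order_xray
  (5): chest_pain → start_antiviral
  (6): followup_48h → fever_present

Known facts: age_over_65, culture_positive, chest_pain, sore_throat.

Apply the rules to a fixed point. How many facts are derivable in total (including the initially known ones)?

Round 1 — (1), (5), derive hydration_advised, start_antiviral.
Round 2 — (2), (4), derive o2_sat_low, order_xray.
Closure: {age_over_65, chest_pain, culture_positive, hydration_advised, o2_sat_low, order_xray, sore_throat, start_antiviral} — 8 facts.

8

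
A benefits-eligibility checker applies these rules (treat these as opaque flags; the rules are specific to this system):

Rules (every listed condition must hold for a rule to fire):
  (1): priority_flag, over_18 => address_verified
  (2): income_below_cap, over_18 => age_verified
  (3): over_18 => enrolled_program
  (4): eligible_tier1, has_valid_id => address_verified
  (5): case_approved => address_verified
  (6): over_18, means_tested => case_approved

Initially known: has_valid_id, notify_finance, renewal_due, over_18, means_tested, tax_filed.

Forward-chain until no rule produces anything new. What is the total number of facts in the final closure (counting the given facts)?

9

Round 1 — (3), (6), derive enrolled_program, case_approved.
Round 2 — (5), derive address_verified.
Closure: {address_verified, case_approved, enrolled_program, has_valid_id, means_tested, notify_finance, over_18, renewal_due, tax_filed} — 9 facts.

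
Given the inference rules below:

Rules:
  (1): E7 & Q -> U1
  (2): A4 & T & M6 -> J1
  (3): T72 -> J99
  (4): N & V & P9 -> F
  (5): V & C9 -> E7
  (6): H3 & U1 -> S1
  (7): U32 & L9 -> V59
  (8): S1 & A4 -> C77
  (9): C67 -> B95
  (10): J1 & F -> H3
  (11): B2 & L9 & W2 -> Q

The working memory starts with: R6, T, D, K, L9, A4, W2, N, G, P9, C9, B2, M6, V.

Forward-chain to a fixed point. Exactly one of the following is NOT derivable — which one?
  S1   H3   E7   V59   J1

V59

[1] (2) [A4 & T & M6 -> J1]; (4) [N & V & P9 -> F]; (5) [V & C9 -> E7]; (11) [B2 & L9 & W2 -> Q]. ⇒ new: J1, F, E7, Q.
[2] (1) [E7 & Q -> U1]; (10) [J1 & F -> H3]. ⇒ new: U1, H3.
[3] (6) [H3 & U1 -> S1]. ⇒ new: S1.
[4] (8) [S1 & A4 -> C77]. ⇒ new: C77.
Derived: J1 (round 1), H3 (round 2), E7 (round 1), S1 (round 3). V59 never appears in any round.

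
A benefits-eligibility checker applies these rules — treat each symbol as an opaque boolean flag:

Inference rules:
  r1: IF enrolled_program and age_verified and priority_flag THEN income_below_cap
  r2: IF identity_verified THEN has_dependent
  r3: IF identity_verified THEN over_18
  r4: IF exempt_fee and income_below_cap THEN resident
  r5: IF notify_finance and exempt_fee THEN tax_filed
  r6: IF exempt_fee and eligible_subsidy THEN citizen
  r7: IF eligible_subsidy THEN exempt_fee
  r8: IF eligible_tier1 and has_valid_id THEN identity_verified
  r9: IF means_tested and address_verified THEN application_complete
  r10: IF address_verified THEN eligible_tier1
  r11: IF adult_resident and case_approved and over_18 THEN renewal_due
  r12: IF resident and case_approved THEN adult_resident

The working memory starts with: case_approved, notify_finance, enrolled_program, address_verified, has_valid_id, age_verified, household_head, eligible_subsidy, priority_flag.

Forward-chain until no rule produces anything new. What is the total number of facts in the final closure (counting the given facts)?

Round 1: r1 [IF enrolled_program and age_verified and priority_flag THEN income_below_cap]; r7 [IF eligible_subsidy THEN exempt_fee]; r10 [IF address_verified THEN eligible_tier1]. Adds income_below_cap, exempt_fee, eligible_tier1.
Round 2: r4 [IF exempt_fee and income_below_cap THEN resident]; r5 [IF notify_finance and exempt_fee THEN tax_filed]; r6 [IF exempt_fee and eligible_subsidy THEN citizen]; r8 [IF eligible_tier1 and has_valid_id THEN identity_verified]. Adds resident, tax_filed, citizen, identity_verified.
Round 3: r2 [IF identity_verified THEN has_dependent]; r3 [IF identity_verified THEN over_18]; r12 [IF resident and case_approved THEN adult_resident]. Adds has_dependent, over_18, adult_resident.
Round 4: r11 [IF adult_resident and case_approved and over_18 THEN renewal_due]. Adds renewal_due.
Closure: {address_verified, adult_resident, age_verified, case_approved, citizen, eligible_subsidy, eligible_tier1, enrolled_program, exempt_fee, has_dependent, has_valid_id, household_head, identity_verified, income_below_cap, notify_finance, over_18, priority_flag, renewal_due, resident, tax_filed} — 20 facts.

20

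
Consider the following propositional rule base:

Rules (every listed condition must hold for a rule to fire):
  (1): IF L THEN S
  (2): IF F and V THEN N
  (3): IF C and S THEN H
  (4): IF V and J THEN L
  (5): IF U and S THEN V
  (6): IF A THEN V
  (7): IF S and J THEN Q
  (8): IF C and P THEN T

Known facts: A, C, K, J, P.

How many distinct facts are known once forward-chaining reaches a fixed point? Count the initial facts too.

11

Round 1: (6) [IF A THEN V]; (8) [IF C and P THEN T]. Adds V, T.
Round 2: (4) [IF V and J THEN L]. Adds L.
Round 3: (1) [IF L THEN S]. Adds S.
Round 4: (3) [IF C and S THEN H]; (7) [IF S and J THEN Q]. Adds H, Q.
Closure: {A, C, H, J, K, L, P, Q, S, T, V} — 11 facts.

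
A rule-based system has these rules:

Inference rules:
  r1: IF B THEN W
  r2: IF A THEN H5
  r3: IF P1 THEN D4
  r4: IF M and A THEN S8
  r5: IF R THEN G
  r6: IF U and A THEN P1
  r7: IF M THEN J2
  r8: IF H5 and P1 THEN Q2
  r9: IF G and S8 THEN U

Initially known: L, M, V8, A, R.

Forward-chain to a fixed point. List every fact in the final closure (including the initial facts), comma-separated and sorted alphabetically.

A, D4, G, H5, J2, L, M, P1, Q2, R, S8, U, V8

Round 1 fires r2, r4, r5, r7, giving H5, S8, G, J2.
Round 2 fires r9, giving U.
Round 3 fires r6, giving P1.
Round 4 fires r3, r8, giving D4, Q2.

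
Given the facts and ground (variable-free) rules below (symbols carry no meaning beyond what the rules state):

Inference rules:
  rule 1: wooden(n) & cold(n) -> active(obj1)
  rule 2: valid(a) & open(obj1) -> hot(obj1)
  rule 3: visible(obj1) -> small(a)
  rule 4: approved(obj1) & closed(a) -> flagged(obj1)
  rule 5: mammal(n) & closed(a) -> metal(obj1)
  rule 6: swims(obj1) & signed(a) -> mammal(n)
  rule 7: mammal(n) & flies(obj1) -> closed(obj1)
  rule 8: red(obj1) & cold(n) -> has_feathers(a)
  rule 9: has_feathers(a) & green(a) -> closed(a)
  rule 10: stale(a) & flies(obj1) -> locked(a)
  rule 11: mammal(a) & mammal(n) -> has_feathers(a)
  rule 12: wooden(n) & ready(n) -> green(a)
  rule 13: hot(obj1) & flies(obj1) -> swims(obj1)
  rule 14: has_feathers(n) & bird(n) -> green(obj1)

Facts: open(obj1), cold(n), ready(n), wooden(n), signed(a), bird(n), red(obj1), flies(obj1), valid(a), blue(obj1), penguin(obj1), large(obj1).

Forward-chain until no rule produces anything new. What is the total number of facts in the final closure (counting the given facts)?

21

Round 1: rule 1 [wooden(n) & cold(n) -> active(obj1)]; rule 2 [valid(a) & open(obj1) -> hot(obj1)]; rule 8 [red(obj1) & cold(n) -> has_feathers(a)]; rule 12 [wooden(n) & ready(n) -> green(a)]. New: active(obj1), hot(obj1), has_feathers(a), green(a).
Round 2: rule 9 [has_feathers(a) & green(a) -> closed(a)]; rule 13 [hot(obj1) & flies(obj1) -> swims(obj1)]. New: closed(a), swims(obj1).
Round 3: rule 6 [swims(obj1) & signed(a) -> mammal(n)]. New: mammal(n).
Round 4: rule 5 [mammal(n) & closed(a) -> metal(obj1)]; rule 7 [mammal(n) & flies(obj1) -> closed(obj1)]. New: metal(obj1), closed(obj1).
Closure: {active(obj1), bird(n), blue(obj1), closed(a), closed(obj1), cold(n), flies(obj1), green(a), has_feathers(a), hot(obj1), large(obj1), mammal(n), metal(obj1), open(obj1), penguin(obj1), ready(n), red(obj1), signed(a), swims(obj1), valid(a), wooden(n)} — 21 facts.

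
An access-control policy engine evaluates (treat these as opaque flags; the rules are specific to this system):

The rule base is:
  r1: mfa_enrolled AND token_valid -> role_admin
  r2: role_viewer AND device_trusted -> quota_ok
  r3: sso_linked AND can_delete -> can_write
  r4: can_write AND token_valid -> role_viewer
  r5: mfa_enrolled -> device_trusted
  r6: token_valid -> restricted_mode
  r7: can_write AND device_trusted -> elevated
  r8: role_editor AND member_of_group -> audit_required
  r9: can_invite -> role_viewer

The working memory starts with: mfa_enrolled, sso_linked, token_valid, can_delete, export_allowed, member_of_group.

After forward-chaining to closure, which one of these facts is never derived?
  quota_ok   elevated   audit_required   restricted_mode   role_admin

Round 1: r1 [mfa_enrolled AND token_valid -> role_admin]; r3 [sso_linked AND can_delete -> can_write]; r5 [mfa_enrolled -> device_trusted]; r6 [token_valid -> restricted_mode]. New: role_admin, can_write, device_trusted, restricted_mode.
Round 2: r4 [can_write AND token_valid -> role_viewer]; r7 [can_write AND device_trusted -> elevated]. New: role_viewer, elevated.
Round 3: r2 [role_viewer AND device_trusted -> quota_ok]. New: quota_ok.
Derived: role_admin (round 1), elevated (round 2), restricted_mode (round 1), quota_ok (round 3). audit_required never appears in any round.

audit_required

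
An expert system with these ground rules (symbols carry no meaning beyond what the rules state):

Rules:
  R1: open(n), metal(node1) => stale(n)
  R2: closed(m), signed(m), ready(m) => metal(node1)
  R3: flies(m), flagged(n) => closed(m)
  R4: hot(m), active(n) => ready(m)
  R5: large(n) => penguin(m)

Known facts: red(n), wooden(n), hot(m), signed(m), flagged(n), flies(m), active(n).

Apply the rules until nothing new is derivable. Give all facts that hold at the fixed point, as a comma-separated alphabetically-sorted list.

active(n), closed(m), flagged(n), flies(m), hot(m), metal(node1), ready(m), red(n), signed(m), wooden(n)

Round 1: R3 [flies(m), flagged(n) => closed(m)]; R4 [hot(m), active(n) => ready(m)]. New: closed(m), ready(m).
Round 2: R2 [closed(m), signed(m), ready(m) => metal(node1)]. New: metal(node1).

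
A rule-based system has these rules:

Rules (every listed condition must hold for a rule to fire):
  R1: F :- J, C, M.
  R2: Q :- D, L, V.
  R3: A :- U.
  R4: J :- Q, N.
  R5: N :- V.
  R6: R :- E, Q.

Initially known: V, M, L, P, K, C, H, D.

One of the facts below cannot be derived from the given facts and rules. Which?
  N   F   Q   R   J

R

Round 1 — R2, R5, derive Q, N.
Round 2 — R4, derive J.
Round 3 — R1, derive F.
Derived: F (round 3), N (round 1), Q (round 1), J (round 2). R never appears in any round.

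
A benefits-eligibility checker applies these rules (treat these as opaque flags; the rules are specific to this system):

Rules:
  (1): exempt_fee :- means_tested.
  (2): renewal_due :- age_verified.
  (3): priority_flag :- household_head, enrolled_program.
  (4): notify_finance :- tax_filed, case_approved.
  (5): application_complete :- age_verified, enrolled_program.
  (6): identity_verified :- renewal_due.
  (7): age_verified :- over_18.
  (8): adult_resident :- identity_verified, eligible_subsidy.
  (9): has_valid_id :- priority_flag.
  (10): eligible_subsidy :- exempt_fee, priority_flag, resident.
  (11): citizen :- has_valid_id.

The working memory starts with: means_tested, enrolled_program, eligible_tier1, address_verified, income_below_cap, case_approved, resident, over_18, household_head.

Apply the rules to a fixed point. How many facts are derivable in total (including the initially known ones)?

Round 1 — (1), (3), (7), derive exempt_fee, priority_flag, age_verified.
Round 2 — (2), (5), (9), (10), derive renewal_due, application_complete, has_valid_id, eligible_subsidy.
Round 3 — (6), (11), derive identity_verified, citizen.
Round 4 — (8), derive adult_resident.
Closure: {address_verified, adult_resident, age_verified, application_complete, case_approved, citizen, eligible_subsidy, eligible_tier1, enrolled_program, exempt_fee, has_valid_id, household_head, identity_verified, income_below_cap, means_tested, over_18, priority_flag, renewal_due, resident} — 19 facts.

19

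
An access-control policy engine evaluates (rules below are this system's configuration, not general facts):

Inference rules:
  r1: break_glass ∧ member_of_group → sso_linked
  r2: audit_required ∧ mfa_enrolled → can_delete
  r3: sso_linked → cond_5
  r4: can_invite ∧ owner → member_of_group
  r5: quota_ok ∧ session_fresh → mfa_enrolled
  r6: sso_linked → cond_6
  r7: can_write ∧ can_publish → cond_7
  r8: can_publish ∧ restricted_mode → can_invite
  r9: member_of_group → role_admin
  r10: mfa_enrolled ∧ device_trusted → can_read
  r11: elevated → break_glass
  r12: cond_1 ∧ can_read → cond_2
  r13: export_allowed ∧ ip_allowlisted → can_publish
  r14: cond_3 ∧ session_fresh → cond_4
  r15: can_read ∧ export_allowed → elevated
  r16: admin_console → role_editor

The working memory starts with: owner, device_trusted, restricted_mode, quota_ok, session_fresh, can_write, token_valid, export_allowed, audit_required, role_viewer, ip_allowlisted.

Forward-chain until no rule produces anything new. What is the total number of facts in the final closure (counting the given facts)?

24

Round 1 fires r5, r13, giving mfa_enrolled, can_publish.
Round 2 fires r2, r7, r8, r10, giving can_delete, cond_7, can_invite, can_read.
Round 3 fires r4, r15, giving member_of_group, elevated.
Round 4 fires r9, r11, giving role_admin, break_glass.
Round 5 fires r1, giving sso_linked.
Round 6 fires r3, r6, giving cond_5, cond_6.
Closure: {audit_required, break_glass, can_delete, can_invite, can_publish, can_read, can_write, cond_5, cond_6, cond_7, device_trusted, elevated, export_allowed, ip_allowlisted, member_of_group, mfa_enrolled, owner, quota_ok, restricted_mode, role_admin, role_viewer, session_fresh, sso_linked, token_valid} — 24 facts.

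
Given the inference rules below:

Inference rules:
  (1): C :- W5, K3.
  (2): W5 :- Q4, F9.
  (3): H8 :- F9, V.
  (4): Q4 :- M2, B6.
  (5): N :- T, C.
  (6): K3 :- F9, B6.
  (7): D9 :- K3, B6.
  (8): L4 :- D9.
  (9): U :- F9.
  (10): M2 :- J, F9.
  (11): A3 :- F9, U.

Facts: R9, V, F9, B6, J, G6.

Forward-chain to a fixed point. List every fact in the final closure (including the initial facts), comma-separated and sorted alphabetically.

A3, B6, C, D9, F9, G6, H8, J, K3, L4, M2, Q4, R9, U, V, W5

Round 1: (3) [H8 :- F9, V.]; (6) [K3 :- F9, B6.]; (9) [U :- F9.]; (10) [M2 :- J, F9.]. New: H8, K3, U, M2.
Round 2: (4) [Q4 :- M2, B6.]; (7) [D9 :- K3, B6.]; (11) [A3 :- F9, U.]. New: Q4, D9, A3.
Round 3: (2) [W5 :- Q4, F9.]; (8) [L4 :- D9.]. New: W5, L4.
Round 4: (1) [C :- W5, K3.]. New: C.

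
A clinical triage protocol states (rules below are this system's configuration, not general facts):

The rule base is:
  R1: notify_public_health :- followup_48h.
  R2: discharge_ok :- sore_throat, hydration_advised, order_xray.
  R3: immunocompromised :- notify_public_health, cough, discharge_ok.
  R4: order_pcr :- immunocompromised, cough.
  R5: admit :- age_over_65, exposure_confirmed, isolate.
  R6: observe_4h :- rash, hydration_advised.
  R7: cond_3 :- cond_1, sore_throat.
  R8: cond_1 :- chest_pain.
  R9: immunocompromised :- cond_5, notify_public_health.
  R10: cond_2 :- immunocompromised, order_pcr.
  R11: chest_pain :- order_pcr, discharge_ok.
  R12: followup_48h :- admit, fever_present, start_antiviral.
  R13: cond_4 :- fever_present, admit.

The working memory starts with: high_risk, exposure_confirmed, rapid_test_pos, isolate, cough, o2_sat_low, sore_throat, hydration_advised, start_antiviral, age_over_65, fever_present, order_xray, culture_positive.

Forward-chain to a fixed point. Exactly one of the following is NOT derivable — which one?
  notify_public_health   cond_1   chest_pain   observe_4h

observe_4h

Round 1: R2 [discharge_ok :- sore_throat, hydration_advised, order_xray.]; R5 [admit :- age_over_65, exposure_confirmed, isolate.]. Adds discharge_ok, admit.
Round 2: R12 [followup_48h :- admit, fever_present, start_antiviral.]; R13 [cond_4 :- fever_present, admit.]. Adds followup_48h, cond_4.
Round 3: R1 [notify_public_health :- followup_48h.]. Adds notify_public_health.
Round 4: R3 [immunocompromised :- notify_public_health, cough, discharge_ok.]. Adds immunocompromised.
Round 5: R4 [order_pcr :- immunocompromised, cough.]. Adds order_pcr.
Round 6: R10 [cond_2 :- immunocompromised, order_pcr.]; R11 [chest_pain :- order_pcr, discharge_ok.]. Adds cond_2, chest_pain.
Round 7: R8 [cond_1 :- chest_pain.]. Adds cond_1.
Round 8: R7 [cond_3 :- cond_1, sore_throat.]. Adds cond_3.
Derived: notify_public_health (round 3), cond_1 (round 7), chest_pain (round 6). observe_4h never appears in any round.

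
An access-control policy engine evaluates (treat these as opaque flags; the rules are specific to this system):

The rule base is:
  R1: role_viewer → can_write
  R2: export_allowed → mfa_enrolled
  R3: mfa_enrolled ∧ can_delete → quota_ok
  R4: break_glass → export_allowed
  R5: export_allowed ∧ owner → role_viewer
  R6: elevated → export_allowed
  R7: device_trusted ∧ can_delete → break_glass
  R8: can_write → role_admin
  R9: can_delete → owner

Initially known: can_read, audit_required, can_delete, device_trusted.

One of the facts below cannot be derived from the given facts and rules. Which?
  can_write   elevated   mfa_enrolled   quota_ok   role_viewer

elevated

Round 1 — R7, R9, derive break_glass, owner.
Round 2 — R4, derive export_allowed.
Round 3 — R2, R5, derive mfa_enrolled, role_viewer.
Round 4 — R1, R3, derive can_write, quota_ok.
Round 5 — R8, derive role_admin.
Derived: mfa_enrolled (round 3), quota_ok (round 4), role_viewer (round 3), can_write (round 4). elevated never appears in any round.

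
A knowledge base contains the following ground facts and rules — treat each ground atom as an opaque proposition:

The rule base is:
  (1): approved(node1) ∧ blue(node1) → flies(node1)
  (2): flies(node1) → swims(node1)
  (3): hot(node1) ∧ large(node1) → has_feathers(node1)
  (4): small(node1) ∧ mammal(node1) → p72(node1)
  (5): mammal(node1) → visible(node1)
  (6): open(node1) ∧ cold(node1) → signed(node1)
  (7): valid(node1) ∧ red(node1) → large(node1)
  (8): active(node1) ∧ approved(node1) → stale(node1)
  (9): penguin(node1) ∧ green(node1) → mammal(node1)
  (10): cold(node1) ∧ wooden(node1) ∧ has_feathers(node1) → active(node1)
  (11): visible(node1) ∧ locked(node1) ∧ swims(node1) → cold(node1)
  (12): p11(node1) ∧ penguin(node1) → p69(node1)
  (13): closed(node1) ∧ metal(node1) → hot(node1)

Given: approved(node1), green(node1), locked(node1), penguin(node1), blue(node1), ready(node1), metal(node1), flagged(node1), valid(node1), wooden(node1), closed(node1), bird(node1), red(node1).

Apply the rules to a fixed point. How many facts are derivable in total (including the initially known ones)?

23

Round 1: (1) [approved(node1) ∧ blue(node1) → flies(node1)]; (7) [valid(node1) ∧ red(node1) → large(node1)]; (9) [penguin(node1) ∧ green(node1) → mammal(node1)]; (13) [closed(node1) ∧ metal(node1) → hot(node1)]. Adds flies(node1), large(node1), mammal(node1), hot(node1).
Round 2: (2) [flies(node1) → swims(node1)]; (3) [hot(node1) ∧ large(node1) → has_feathers(node1)]; (5) [mammal(node1) → visible(node1)]. Adds swims(node1), has_feathers(node1), visible(node1).
Round 3: (11) [visible(node1) ∧ locked(node1) ∧ swims(node1) → cold(node1)]. Adds cold(node1).
Round 4: (10) [cold(node1) ∧ wooden(node1) ∧ has_feathers(node1) → active(node1)]. Adds active(node1).
Round 5: (8) [active(node1) ∧ approved(node1) → stale(node1)]. Adds stale(node1).
Closure: {active(node1), approved(node1), bird(node1), blue(node1), closed(node1), cold(node1), flagged(node1), flies(node1), green(node1), has_feathers(node1), hot(node1), large(node1), locked(node1), mammal(node1), metal(node1), penguin(node1), ready(node1), red(node1), stale(node1), swims(node1), valid(node1), visible(node1), wooden(node1)} — 23 facts.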